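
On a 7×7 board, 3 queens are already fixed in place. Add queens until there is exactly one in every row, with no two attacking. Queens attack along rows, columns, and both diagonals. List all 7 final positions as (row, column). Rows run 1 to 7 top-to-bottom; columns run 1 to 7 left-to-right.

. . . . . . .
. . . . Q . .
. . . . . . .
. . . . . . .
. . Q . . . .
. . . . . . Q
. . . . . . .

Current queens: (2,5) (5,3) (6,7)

(1,1) (2,5) (3,2) (4,6) (5,3) (6,7) (7,4)

Row 1: attacked by (2,5)→{4,5,6}; (5,3)→{3,7}; (6,7)→{2,7}. Safe: 1. Place at column 1.
Row 3: attacked by (1,1)→{1,3}; (2,5)→{4,5,6}; (5,3)→{1,3,5}; (6,7)→{4,7}. Safe: 2. Place at column 2.
Row 4: attacked by (1,1)→{1,4}; (2,5)→{3,5,7}; (3,2)→{1,2,3}; (5,3)→{2,3,4}; (6,7)→{5,7}. Safe: 6. Place at column 6.
Row 7: attacked by (1,1)→{1,7}; (2,5)→{5}; (3,2)→{2,6}; (4,6)→{3,6}; (5,3)→{1,3,5}; (6,7)→{6,7}. Safe: 4. Place at column 4.
Columns [1, 5, 2, 6, 3, 7, 4], r−c [0, -3, 1, -2, 2, -1, 3], r+c [2, 7, 5, 10, 8, 13, 11] are all distinct, so no two queens attack.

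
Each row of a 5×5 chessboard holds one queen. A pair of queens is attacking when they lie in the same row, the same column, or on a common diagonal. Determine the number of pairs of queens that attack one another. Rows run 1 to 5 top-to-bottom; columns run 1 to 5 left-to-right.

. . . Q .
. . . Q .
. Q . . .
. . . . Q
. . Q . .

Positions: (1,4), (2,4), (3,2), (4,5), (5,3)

Same column: (1,4)–(2,4) (column 4).
Same diagonal: (1,4)–(3,2) (|1−3| = |4−2| = 2).
Total attacking pairs: 2.

2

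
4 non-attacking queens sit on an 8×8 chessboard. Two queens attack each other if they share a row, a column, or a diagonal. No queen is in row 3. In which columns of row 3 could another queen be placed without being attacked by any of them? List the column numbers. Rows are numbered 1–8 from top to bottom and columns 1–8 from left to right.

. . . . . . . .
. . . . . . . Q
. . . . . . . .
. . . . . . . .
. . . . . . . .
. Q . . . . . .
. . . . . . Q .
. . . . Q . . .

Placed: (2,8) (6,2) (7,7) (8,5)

columns 1, 4, 6

(2,8) attacks row 3 at column 8 and diagonals 7.
(6,2) attacks row 3 at column 2 and diagonals 5.
(7,7) attacks row 3 at column 7 and diagonals 3.
(8,5) attacks row 3 at column 5.
Attacked columns: {2, 3, 5, 7, 8}. Safe: {1, 4, 6}.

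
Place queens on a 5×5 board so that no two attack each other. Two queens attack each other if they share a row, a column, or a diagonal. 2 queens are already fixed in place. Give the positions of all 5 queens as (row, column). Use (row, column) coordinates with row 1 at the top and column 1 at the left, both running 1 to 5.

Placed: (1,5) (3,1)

Row 2: attacked by (1,5)→{4,5}; (3,1)→{1,2}. Safe: 3. Place at column 3.
Row 4: attacked by (1,5)→{2,5}; (2,3)→{1,3,5}; (3,1)→{1,2}. Safe: 4. Place at column 4.
Row 5: attacked by (1,5)→{1,5}; (2,3)→{3}; (3,1)→{1,3}; (4,4)→{3,4,5}. Safe: 2. Place at column 2.
Columns [5, 3, 1, 4, 2], r−c [-4, -1, 2, 0, 3], r+c [6, 5, 4, 8, 7] are all distinct, so no two queens attack.

(1,5) (2,3) (3,1) (4,4) (5,2)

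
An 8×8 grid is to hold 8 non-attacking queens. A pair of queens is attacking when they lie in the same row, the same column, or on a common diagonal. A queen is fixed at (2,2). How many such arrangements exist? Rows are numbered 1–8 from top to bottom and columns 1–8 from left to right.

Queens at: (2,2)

16

Branch on row 1: col 4 → 6; col 5 → 4; col 6 → 2; col 7 → 2; col 8 → 2.
Sum: 6 + 4 + 2 + 2 + 2 = 16.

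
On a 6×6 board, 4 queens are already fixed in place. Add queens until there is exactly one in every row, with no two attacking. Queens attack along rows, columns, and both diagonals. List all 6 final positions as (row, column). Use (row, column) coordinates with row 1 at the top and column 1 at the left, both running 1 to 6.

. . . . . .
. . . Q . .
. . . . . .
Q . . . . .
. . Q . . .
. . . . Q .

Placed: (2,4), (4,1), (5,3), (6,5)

Row 1: attacked by (2,4)→{3,4,5}; (4,1)→{1,4}; (5,3)→{3}; (6,5)→{5}. Safe: 2, 6. Place at column 2.
Row 3: attacked by (1,2)→{2,4}; (2,4)→{3,4,5}; (4,1)→{1,2}; (5,3)→{1,3,5}; (6,5)→{2,5}. Safe: 6. Place at column 6.
Columns [2, 4, 6, 1, 3, 5], r−c [-1, -2, -3, 3, 2, 1], r+c [3, 6, 9, 5, 8, 11] are all distinct, so no two queens attack.

(1,2) (2,4) (3,6) (4,1) (5,3) (6,5)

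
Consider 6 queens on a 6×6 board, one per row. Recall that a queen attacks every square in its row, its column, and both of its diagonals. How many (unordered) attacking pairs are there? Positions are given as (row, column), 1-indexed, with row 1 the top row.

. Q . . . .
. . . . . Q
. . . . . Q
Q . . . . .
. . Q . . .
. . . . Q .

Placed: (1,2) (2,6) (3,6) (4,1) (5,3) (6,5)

Same column: (2,6)–(3,6) (column 6).
Same diagonal: (2,6)–(5,3) (|2−5| = |6−3| = 3).
Total attacking pairs: 2.

2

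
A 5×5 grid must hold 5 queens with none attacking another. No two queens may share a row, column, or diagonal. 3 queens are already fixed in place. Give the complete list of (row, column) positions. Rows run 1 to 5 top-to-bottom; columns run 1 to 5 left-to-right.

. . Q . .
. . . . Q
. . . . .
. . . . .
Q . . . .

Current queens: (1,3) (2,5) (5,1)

Row 3: attacked by (1,3)→{1,3,5}; (2,5)→{4,5}; (5,1)→{1,3}. Safe: 2. Place at column 2.
Row 4: attacked by (1,3)→{3}; (2,5)→{3,5}; (3,2)→{1,2,3}; (5,1)→{1,2}. Safe: 4. Place at column 4.
Columns [3, 5, 2, 4, 1], r−c [-2, -3, 1, 0, 4], r+c [4, 7, 5, 8, 6] are all distinct, so no two queens attack.

(1,3) (2,5) (3,2) (4,4) (5,1)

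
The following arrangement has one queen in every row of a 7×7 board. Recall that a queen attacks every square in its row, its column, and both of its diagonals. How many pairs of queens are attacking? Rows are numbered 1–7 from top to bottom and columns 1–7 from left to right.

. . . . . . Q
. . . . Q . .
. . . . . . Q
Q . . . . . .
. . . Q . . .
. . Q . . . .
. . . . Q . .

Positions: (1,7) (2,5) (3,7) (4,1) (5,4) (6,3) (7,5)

Same column: (1,7)–(3,7) (column 7); (2,5)–(7,5) (column 5).
Same diagonal: (4,1)–(6,3) (|4−6| = |1−3| = 2); (5,4)–(6,3) (|5−6| = |4−3| = 1).
Total attacking pairs: 4.

4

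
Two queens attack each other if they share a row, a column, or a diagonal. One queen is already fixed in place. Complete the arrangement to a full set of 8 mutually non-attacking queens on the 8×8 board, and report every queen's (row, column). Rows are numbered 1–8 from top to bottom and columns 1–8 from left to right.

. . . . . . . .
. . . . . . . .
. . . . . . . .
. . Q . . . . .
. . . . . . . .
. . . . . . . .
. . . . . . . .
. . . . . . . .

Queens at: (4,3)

Row 1: attacked by (4,3)→{3,6}. Safe: 1, 2, 4, 5, 7, 8. Place at column 8.
Row 2: attacked by (1,8)→{7,8}; (4,3)→{1,3,5}. Safe: 2, 4, 6. Place at column 2.
Row 3: attacked by (1,8)→{6,8}; (2,2)→{1,2,3}; (4,3)→{2,3,4}. Safe: 5, 7. Place at column 5.
Row 5: attacked by (1,8)→{4,8}; (2,2)→{2,5}; (3,5)→{3,5,7}; (4,3)→{2,3,4}. Safe: 1, 6. Place at column 1.
Row 6: attacked by (1,8)→{3,8}; (2,2)→{2,6}; (3,5)→{2,5,8}; (4,3)→{1,3,5}; (5,1)→{1,2}. Safe: 4, 7. Place at column 7.
Row 7: attacked by (1,8)→{2,8}; (2,2)→{2,7}; (3,5)→{1,5}; (4,3)→{3,6}; (5,1)→{1,3}; (6,7)→{6,7,8}. Safe: 4. Place at column 4.
Row 8: attacked by (1,8)→{1,8}; (2,2)→{2,8}; (3,5)→{5}; (4,3)→{3,7}; (5,1)→{1,4}; (6,7)→{5,7}; (7,4)→{3,4,5}. Safe: 6. Place at column 6.
Columns [8, 2, 5, 3, 1, 7, 4, 6], r−c [-7, 0, -2, 1, 4, -1, 3, 2], r+c [9, 4, 8, 7, 6, 13, 11, 14] are all distinct, so no two queens attack.

(1,8) (2,2) (3,5) (4,3) (5,1) (6,7) (7,4) (8,6)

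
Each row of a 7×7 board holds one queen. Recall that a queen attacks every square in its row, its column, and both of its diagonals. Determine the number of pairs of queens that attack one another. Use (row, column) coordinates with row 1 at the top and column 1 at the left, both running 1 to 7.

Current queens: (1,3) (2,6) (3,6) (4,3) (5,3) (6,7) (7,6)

9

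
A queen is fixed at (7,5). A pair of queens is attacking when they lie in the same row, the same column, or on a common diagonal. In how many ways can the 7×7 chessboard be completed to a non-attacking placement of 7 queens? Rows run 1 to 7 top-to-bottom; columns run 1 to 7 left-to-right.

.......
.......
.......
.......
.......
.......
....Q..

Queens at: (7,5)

6

Branch on row 1: col 1 → 1; col 2 → 1; col 3 → 2; col 4 → 1; col 6 → 0; col 7 → 1.
Sum: 1 + 1 + 2 + 1 + 0 + 1 = 6.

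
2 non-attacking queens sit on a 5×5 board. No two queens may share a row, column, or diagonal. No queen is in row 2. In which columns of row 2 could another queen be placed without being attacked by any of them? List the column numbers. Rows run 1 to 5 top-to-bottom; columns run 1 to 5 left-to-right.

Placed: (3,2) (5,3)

columns 4, 5

(3,2) attacks row 2 at column 2 and diagonals 1, 3.
(5,3) attacks row 2 at column 3.
Attacked columns: {1, 2, 3}. Safe: {4, 5}.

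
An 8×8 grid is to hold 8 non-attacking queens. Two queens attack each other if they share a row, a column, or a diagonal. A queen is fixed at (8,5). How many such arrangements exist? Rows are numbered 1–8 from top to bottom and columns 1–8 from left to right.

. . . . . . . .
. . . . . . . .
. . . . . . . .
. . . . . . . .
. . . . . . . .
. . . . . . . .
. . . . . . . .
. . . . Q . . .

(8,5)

18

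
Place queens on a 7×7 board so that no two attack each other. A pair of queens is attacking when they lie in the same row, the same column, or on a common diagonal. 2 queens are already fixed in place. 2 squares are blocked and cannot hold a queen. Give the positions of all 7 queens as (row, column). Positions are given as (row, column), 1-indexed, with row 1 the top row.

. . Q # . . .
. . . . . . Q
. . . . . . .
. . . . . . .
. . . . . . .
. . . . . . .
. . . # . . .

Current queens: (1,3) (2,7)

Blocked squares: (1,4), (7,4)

(1,3) (2,7) (3,2) (4,4) (5,6) (6,1) (7,5)

Row 3: attacked by (1,3)→{1,3,5}; (2,7)→{6,7}. Safe: 2, 4. Place at column 2.
Row 4: attacked by (1,3)→{3,6}; (2,7)→{5,7}; (3,2)→{1,2,3}. Safe: 4. Place at column 4.
Row 5: attacked by (1,3)→{3,7}; (2,7)→{4,7}; (3,2)→{2,4}; (4,4)→{3,4,5}. Safe: 1, 6. Place at column 6.
Row 6: attacked by (1,3)→{3}; (2,7)→{3,7}; (3,2)→{2,5}; (4,4)→{2,4,6}; (5,6)→{5,6,7}. Safe: 1. Place at column 1.
Row 7: attacked by (1,3)→{3}; (2,7)→{2,7}; (3,2)→{2,6}; (4,4)→{1,4,7}; (5,6)→{4,6}; (6,1)→{1,2}. Blocked: 4. Safe: 5. Place at column 5.
Columns [3, 7, 2, 4, 6, 1, 5], r−c [-2, -5, 1, 0, -1, 5, 2], r+c [4, 9, 5, 8, 11, 7, 12] are all distinct, so no two queens attack.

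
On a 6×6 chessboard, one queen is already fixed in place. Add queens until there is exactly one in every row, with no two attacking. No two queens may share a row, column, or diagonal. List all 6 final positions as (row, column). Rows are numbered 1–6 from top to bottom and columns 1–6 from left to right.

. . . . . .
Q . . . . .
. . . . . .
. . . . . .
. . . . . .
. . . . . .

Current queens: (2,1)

Row 1: attacked by (2,1)→{1,2}. Safe: 3, 4, 5, 6. Place at column 4.
Row 3: attacked by (1,4)→{2,4,6}; (2,1)→{1,2}. Safe: 3, 5. Place at column 5.
Row 4: attacked by (1,4)→{1,4}; (2,1)→{1,3}; (3,5)→{4,5,6}. Safe: 2. Place at column 2.
Row 5: attacked by (1,4)→{4}; (2,1)→{1,4}; (3,5)→{3,5}; (4,2)→{1,2,3}. Safe: 6. Place at column 6.
Row 6: attacked by (1,4)→{4}; (2,1)→{1,5}; (3,5)→{2,5}; (4,2)→{2,4}; (5,6)→{5,6}. Safe: 3. Place at column 3.
Columns [4, 1, 5, 2, 6, 3], r−c [-3, 1, -2, 2, -1, 3], r+c [5, 3, 8, 6, 11, 9] are all distinct, so no two queens attack.

(1,4) (2,1) (3,5) (4,2) (5,6) (6,3)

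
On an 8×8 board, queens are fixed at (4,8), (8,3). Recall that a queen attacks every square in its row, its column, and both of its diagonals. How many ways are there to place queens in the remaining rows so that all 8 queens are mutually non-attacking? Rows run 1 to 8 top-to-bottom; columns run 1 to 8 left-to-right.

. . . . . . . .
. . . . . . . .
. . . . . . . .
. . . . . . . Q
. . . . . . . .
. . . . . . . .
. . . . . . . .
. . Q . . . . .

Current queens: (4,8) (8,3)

4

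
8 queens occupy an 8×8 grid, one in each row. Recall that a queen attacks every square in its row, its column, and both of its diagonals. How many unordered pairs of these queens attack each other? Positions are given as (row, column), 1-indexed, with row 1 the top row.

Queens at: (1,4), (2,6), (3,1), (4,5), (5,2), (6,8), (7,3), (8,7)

0

All columns are distinct and no two queens satisfy |Δrow| = |Δcol|, so no pair attacks.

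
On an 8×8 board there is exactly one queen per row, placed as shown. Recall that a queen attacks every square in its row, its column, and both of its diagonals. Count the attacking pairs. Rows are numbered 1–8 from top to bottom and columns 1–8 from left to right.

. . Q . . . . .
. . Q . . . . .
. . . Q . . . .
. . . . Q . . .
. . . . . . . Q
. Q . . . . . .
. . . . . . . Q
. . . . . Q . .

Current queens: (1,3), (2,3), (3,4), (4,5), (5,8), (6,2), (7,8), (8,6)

Same column: (1,3)–(2,3) (column 3); (5,8)–(7,8) (column 8).
Same diagonal: (2,3)–(3,4) (|2−3| = |3−4| = 1); (2,3)–(4,5) (|2−4| = |3−5| = 2); (2,3)–(7,8) (|2−7| = |3−8| = 5); (3,4)–(4,5) (|3−4| = |4−5| = 1); (3,4)–(7,8) (|3−7| = |4−8| = 4); (4,5)–(7,8) (|4−7| = |5−8| = 3).
Total attacking pairs: 8.

8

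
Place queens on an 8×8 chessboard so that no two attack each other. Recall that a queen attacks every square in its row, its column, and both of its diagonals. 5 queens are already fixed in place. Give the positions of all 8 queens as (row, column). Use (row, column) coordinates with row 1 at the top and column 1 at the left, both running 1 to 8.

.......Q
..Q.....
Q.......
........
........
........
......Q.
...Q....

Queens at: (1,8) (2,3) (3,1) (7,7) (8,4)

Row 4: attacked by (1,8)→{5,8}; (2,3)→{1,3,5}; (3,1)→{1,2}; (7,7)→{4,7}; (8,4)→{4,8}. Safe: 6. Place at column 6.
Row 5: attacked by (1,8)→{4,8}; (2,3)→{3,6}; (3,1)→{1,3}; (4,6)→{5,6,7}; (7,7)→{5,7}; (8,4)→{1,4,7}. Safe: 2. Place at column 2.
Row 6: attacked by (1,8)→{3,8}; (2,3)→{3,7}; (3,1)→{1,4}; (4,6)→{4,6,8}; (5,2)→{1,2,3}; (7,7)→{6,7,8}; (8,4)→{2,4,6}. Safe: 5. Place at column 5.
Columns [8, 3, 1, 6, 2, 5, 7, 4], r−c [-7, -1, 2, -2, 3, 1, 0, 4], r+c [9, 5, 4, 10, 7, 11, 14, 12] are all distinct, so no two queens attack.

(1,8) (2,3) (3,1) (4,6) (5,2) (6,5) (7,7) (8,4)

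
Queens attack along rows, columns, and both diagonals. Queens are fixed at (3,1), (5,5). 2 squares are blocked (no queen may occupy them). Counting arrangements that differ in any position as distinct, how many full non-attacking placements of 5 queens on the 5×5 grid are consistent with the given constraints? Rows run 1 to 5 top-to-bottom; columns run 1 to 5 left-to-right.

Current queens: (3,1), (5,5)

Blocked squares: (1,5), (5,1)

Branch on row 1: col 2 → 1; col 4 → 0.
Sum: 1 + 0 = 1.

1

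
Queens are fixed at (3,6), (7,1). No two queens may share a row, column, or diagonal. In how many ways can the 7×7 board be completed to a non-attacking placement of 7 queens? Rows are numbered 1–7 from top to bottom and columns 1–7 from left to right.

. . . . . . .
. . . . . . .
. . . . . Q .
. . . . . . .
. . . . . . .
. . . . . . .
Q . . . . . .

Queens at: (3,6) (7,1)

1

Branch on row 1: col 2 → 0; col 3 → 0; col 5 → 1.
Sum: 0 + 0 + 1 = 1.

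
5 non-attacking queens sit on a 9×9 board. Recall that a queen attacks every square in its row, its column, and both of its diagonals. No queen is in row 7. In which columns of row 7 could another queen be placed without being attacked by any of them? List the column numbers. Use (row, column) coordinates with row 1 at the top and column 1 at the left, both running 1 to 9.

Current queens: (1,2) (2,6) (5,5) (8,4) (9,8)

columns 9

(1,2) attacks row 7 at column 2 and diagonals 8.
(2,6) attacks row 7 at column 6 and diagonals 1.
(5,5) attacks row 7 at column 5 and diagonals 3, 7.
(8,4) attacks row 7 at column 4 and diagonals 3, 5.
(9,8) attacks row 7 at column 8 and diagonals 6.
Attacked columns: {1, 2, 3, 4, 5, 6, 7, 8}. Safe: {9}.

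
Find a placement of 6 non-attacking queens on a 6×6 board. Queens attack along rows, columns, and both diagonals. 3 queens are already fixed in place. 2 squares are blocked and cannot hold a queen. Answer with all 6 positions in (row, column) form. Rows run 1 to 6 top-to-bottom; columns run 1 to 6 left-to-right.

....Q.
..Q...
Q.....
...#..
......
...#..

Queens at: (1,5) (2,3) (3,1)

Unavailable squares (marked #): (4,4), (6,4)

(1,5) (2,3) (3,1) (4,6) (5,4) (6,2)

Row 4: attacked by (1,5)→{2,5}; (2,3)→{1,3,5}; (3,1)→{1,2}. Blocked: 4. Safe: 6. Place at column 6.
Row 5: attacked by (1,5)→{1,5}; (2,3)→{3,6}; (3,1)→{1,3}; (4,6)→{5,6}. Safe: 2, 4. Place at column 4.
Row 6: attacked by (1,5)→{5}; (2,3)→{3}; (3,1)→{1,4}; (4,6)→{4,6}; (5,4)→{3,4,5}. Blocked: 4. Safe: 2. Place at column 2.
Columns [5, 3, 1, 6, 4, 2], r−c [-4, -1, 2, -2, 1, 4], r+c [6, 5, 4, 10, 9, 8] are all distinct, so no two queens attack.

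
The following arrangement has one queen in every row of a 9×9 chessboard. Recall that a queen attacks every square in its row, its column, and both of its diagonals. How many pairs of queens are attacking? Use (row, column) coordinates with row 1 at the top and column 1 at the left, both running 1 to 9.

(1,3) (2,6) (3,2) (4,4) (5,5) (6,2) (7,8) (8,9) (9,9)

Same column: (3,2)–(6,2) (column 2); (8,9)–(9,9) (column 9).
Same diagonal: (2,6)–(4,4) (|2−4| = |6−4| = 2); (2,6)–(6,2) (|2−6| = |6−2| = 4); (4,4)–(5,5) (|4−5| = |4−5| = 1); (4,4)–(6,2) (|4−6| = |4−2| = 2); (4,4)–(9,9) (|4−9| = |4−9| = 5); (5,5)–(9,9) (|5−9| = |5−9| = 4); (7,8)–(8,9) (|7−8| = |8−9| = 1).
Total attacking pairs: 9.

9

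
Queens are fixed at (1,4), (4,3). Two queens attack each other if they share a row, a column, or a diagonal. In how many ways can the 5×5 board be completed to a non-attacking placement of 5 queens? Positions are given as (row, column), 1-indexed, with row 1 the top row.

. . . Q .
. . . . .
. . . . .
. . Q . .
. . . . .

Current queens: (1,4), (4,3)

1

Branch on row 2: col 2 → 1.
Sum: 1 = 1.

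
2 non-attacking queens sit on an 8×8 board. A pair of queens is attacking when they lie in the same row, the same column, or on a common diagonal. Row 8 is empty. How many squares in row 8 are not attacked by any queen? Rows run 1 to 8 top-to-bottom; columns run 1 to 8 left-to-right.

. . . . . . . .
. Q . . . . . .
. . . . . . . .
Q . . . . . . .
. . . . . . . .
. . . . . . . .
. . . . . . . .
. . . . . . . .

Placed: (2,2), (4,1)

4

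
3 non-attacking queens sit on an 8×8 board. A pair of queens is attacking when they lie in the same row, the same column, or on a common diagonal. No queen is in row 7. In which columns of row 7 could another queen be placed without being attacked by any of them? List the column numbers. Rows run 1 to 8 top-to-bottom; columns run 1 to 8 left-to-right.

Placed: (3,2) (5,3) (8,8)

(3,2) attacks row 7 at column 2 and diagonals 6.
(5,3) attacks row 7 at column 3 and diagonals 1, 5.
(8,8) attacks row 7 at column 8 and diagonals 7.
Attacked columns: {1, 2, 3, 5, 6, 7, 8}. Safe: {4}.

columns 4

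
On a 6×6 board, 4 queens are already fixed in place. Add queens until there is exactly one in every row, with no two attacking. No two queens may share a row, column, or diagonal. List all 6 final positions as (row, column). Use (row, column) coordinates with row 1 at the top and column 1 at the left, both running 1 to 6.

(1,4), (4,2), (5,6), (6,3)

(1,4) (2,1) (3,5) (4,2) (5,6) (6,3)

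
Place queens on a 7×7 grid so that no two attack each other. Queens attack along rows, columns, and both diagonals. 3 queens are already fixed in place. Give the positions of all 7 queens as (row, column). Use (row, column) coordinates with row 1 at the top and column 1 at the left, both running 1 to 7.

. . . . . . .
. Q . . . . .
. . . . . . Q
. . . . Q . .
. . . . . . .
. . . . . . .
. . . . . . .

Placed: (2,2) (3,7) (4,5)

Row 1: attacked by (2,2)→{1,2,3}; (3,7)→{5,7}; (4,5)→{2,5}. Safe: 4, 6. Place at column 4.
Row 5: attacked by (1,4)→{4}; (2,2)→{2,5}; (3,7)→{5,7}; (4,5)→{4,5,6}. Safe: 1, 3. Place at column 3.
Row 6: attacked by (1,4)→{4}; (2,2)→{2,6}; (3,7)→{4,7}; (4,5)→{3,5,7}; (5,3)→{2,3,4}. Safe: 1. Place at column 1.
Row 7: attacked by (1,4)→{4}; (2,2)→{2,7}; (3,7)→{3,7}; (4,5)→{2,5}; (5,3)→{1,3,5}; (6,1)→{1,2}. Safe: 6. Place at column 6.
Columns [4, 2, 7, 5, 3, 1, 6], r−c [-3, 0, -4, -1, 2, 5, 1], r+c [5, 4, 10, 9, 8, 7, 13] are all distinct, so no two queens attack.

(1,4) (2,2) (3,7) (4,5) (5,3) (6,1) (7,6)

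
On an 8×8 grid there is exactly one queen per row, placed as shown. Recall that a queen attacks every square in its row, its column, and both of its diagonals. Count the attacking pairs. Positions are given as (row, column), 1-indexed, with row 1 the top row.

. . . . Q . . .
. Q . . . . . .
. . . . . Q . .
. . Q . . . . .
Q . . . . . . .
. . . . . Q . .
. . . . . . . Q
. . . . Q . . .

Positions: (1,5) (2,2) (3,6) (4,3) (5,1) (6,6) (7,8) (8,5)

Same column: (1,5)–(8,5) (column 5); (3,6)–(6,6) (column 6).
Same diagonal: (1,5)–(5,1) (|1−5| = |5−1| = 4); (2,2)–(6,6) (|2−6| = |2−6| = 4).
Total attacking pairs: 4.

4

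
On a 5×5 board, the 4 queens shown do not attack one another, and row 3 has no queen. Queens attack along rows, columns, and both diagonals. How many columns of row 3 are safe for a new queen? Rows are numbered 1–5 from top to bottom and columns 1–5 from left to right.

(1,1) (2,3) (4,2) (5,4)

(1,1) attacks row 3 at column 1 and diagonals 3.
(2,3) attacks row 3 at column 3 and diagonals 2, 4.
(4,2) attacks row 3 at column 2 and diagonals 1, 3.
(5,4) attacks row 3 at column 4 and diagonals 2.
Attacked columns: {1, 2, 3, 4}. Safe: {5}.

1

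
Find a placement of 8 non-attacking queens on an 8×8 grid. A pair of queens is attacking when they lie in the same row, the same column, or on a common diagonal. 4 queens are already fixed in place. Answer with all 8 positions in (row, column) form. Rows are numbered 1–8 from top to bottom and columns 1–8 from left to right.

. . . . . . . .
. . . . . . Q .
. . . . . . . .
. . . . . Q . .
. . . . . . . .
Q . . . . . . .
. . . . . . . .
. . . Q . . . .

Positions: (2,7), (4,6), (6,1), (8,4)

(1,5) (2,7) (3,2) (4,6) (5,3) (6,1) (7,8) (8,4)

Row 1: attacked by (2,7)→{6,7,8}; (4,6)→{3,6}; (6,1)→{1,6}; (8,4)→{4}. Safe: 2, 5. Place at column 5.
Row 3: attacked by (1,5)→{3,5,7}; (2,7)→{6,7,8}; (4,6)→{5,6,7}; (6,1)→{1,4}; (8,4)→{4}. Safe: 2. Place at column 2.
Row 5: attacked by (1,5)→{1,5}; (2,7)→{4,7}; (3,2)→{2,4}; (4,6)→{5,6,7}; (6,1)→{1,2}; (8,4)→{1,4,7}. Safe: 3, 8. Place at column 3.
Row 7: attacked by (1,5)→{5}; (2,7)→{2,7}; (3,2)→{2,6}; (4,6)→{3,6}; (5,3)→{1,3,5}; (6,1)→{1,2}; (8,4)→{3,4,5}. Safe: 8. Place at column 8.
Columns [5, 7, 2, 6, 3, 1, 8, 4], r−c [-4, -5, 1, -2, 2, 5, -1, 4], r+c [6, 9, 5, 10, 8, 7, 15, 12] are all distinct, so no two queens attack.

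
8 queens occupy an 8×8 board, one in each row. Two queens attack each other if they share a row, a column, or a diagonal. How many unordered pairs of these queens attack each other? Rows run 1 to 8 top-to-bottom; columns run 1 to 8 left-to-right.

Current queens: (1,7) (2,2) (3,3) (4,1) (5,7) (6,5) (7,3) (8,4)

5

Same column: (1,7)–(5,7) (column 7); (3,3)–(7,3) (column 3).
Same diagonal: (2,2)–(3,3) (|2−3| = |2−3| = 1); (5,7)–(8,4) (|5−8| = |7−4| = 3); (7,3)–(8,4) (|7−8| = |3−4| = 1).
Total attacking pairs: 5.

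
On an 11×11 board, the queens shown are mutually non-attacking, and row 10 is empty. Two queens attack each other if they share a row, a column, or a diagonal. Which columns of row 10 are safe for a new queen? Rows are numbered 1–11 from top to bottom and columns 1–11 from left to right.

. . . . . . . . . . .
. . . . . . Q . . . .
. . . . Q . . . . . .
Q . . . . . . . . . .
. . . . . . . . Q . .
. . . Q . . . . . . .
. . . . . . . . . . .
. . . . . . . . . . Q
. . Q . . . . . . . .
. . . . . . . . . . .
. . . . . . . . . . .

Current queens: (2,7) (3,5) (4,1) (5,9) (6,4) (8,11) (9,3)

columns 6, 10

(2,7) attacks row 10 at column 7.
(3,5) attacks row 10 at column 5.
(4,1) attacks row 10 at column 1 and diagonals 7.
(5,9) attacks row 10 at column 9 and diagonals 4.
(6,4) attacks row 10 at column 4 and diagonals 8.
(8,11) attacks row 10 at column 11 and diagonals 9.
(9,3) attacks row 10 at column 3 and diagonals 2, 4.
Attacked columns: {1, 2, 3, 4, 5, 7, 8, 9, 11}. Safe: {6, 10}.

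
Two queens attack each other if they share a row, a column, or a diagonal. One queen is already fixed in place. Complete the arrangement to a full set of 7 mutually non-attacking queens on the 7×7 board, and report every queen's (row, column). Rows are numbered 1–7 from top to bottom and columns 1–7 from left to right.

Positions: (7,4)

Row 1: attacked by (7,4)→{4}. Safe: 1, 2, 3, 5, 6, 7. Place at column 7.
Row 2: attacked by (1,7)→{6,7}; (7,4)→{4}. Safe: 1, 2, 3, 5. Place at column 3.
Row 3: attacked by (1,7)→{5,7}; (2,3)→{2,3,4}; (7,4)→{4}. Safe: 1, 6. Place at column 6.
Row 4: attacked by (1,7)→{4,7}; (2,3)→{1,3,5}; (3,6)→{5,6,7}; (7,4)→{1,4,7}. Safe: 2. Place at column 2.
Row 5: attacked by (1,7)→{3,7}; (2,3)→{3,6}; (3,6)→{4,6}; (4,2)→{1,2,3}; (7,4)→{2,4,6}. Safe: 5. Place at column 5.
Row 6: attacked by (1,7)→{2,7}; (2,3)→{3,7}; (3,6)→{3,6}; (4,2)→{2,4}; (5,5)→{4,5,6}; (7,4)→{3,4,5}. Safe: 1. Place at column 1.
Columns [7, 3, 6, 2, 5, 1, 4], r−c [-6, -1, -3, 2, 0, 5, 3], r+c [8, 5, 9, 6, 10, 7, 11] are all distinct, so no two queens attack.

(1,7) (2,3) (3,6) (4,2) (5,5) (6,1) (7,4)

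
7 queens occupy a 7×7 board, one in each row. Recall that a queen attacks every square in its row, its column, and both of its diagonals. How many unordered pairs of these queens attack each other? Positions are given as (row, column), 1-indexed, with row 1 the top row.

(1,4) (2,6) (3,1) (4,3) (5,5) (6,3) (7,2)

Same column: (4,3)–(6,3) (column 3).
Same diagonal: (6,3)–(7,2) (|6−7| = |3−2| = 1).
Total attacking pairs: 2.

2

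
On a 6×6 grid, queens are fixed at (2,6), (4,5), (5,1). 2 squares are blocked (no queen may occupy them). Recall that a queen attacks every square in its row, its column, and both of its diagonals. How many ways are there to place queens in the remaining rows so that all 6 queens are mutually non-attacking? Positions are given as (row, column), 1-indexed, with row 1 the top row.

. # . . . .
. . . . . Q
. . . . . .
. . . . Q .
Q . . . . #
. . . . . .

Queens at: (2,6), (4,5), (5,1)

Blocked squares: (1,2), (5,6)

Branch on row 1: col 3 → 1; col 4 → 0.
Sum: 1 + 0 = 1.

1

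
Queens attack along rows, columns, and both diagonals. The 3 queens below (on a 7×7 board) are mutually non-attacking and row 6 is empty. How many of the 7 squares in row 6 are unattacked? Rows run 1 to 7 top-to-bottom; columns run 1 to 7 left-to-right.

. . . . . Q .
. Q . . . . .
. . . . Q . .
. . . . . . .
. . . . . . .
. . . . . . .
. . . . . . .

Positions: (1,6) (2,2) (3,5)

3

(1,6) attacks row 6 at column 6 and diagonals 1.
(2,2) attacks row 6 at column 2 and diagonals 6.
(3,5) attacks row 6 at column 5 and diagonals 2.
Attacked columns: {1, 2, 5, 6}. Safe: {3, 4, 7}.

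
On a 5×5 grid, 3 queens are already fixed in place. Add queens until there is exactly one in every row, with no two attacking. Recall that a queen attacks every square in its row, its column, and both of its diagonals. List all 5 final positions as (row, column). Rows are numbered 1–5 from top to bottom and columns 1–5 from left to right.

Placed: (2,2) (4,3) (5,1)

Row 1: attacked by (2,2)→{1,2,3}; (4,3)→{3}; (5,1)→{1,5}. Safe: 4. Place at column 4.
Row 3: attacked by (1,4)→{2,4}; (2,2)→{1,2,3}; (4,3)→{2,3,4}; (5,1)→{1,3}. Safe: 5. Place at column 5.
Columns [4, 2, 5, 3, 1], r−c [-3, 0, -2, 1, 4], r+c [5, 4, 8, 7, 6] are all distinct, so no two queens attack.

(1,4) (2,2) (3,5) (4,3) (5,1)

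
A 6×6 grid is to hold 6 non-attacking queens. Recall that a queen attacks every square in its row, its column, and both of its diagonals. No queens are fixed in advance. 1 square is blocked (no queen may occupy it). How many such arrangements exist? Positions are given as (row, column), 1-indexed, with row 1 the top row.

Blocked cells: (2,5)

4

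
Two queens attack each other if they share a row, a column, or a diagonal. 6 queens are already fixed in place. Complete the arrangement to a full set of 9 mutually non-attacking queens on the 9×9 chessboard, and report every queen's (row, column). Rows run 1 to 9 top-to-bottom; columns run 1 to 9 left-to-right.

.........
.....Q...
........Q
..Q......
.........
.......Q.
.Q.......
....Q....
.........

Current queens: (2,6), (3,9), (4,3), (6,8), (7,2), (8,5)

(1,4) (2,6) (3,9) (4,3) (5,1) (6,8) (7,2) (8,5) (9,7)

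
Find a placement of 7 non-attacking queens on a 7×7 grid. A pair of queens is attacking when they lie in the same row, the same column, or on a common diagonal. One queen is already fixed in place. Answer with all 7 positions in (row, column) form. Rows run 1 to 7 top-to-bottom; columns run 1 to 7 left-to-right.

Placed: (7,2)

(1,6) (2,3) (3,7) (4,4) (5,1) (6,5) (7,2)

Row 1: attacked by (7,2)→{2}. Safe: 1, 3, 4, 5, 6, 7. Place at column 6.
Row 2: attacked by (1,6)→{5,6,7}; (7,2)→{2,7}. Safe: 1, 3, 4. Place at column 3.
Row 3: attacked by (1,6)→{4,6}; (2,3)→{2,3,4}; (7,2)→{2,6}. Safe: 1, 5, 7. Place at column 7.
Row 4: attacked by (1,6)→{3,6}; (2,3)→{1,3,5}; (3,7)→{6,7}; (7,2)→{2,5}. Safe: 4. Place at column 4.
Row 5: attacked by (1,6)→{2,6}; (2,3)→{3,6}; (3,7)→{5,7}; (4,4)→{3,4,5}; (7,2)→{2,4}. Safe: 1. Place at column 1.
Row 6: attacked by (1,6)→{1,6}; (2,3)→{3,7}; (3,7)→{4,7}; (4,4)→{2,4,6}; (5,1)→{1,2}; (7,2)→{1,2,3}. Safe: 5. Place at column 5.
Columns [6, 3, 7, 4, 1, 5, 2], r−c [-5, -1, -4, 0, 4, 1, 5], r+c [7, 5, 10, 8, 6, 11, 9] are all distinct, so no two queens attack.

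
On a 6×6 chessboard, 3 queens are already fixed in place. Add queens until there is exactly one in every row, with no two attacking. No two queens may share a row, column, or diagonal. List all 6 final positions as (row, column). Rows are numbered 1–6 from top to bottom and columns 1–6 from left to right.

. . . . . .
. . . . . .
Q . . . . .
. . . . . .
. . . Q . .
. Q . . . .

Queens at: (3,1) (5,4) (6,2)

(1,5) (2,3) (3,1) (4,6) (5,4) (6,2)

Row 1: attacked by (3,1)→{1,3}; (5,4)→{4}; (6,2)→{2}. Safe: 5, 6. Place at column 5.
Row 2: attacked by (1,5)→{4,5,6}; (3,1)→{1,2}; (5,4)→{1,4}; (6,2)→{2,6}. Safe: 3. Place at column 3.
Row 4: attacked by (1,5)→{2,5}; (2,3)→{1,3,5}; (3,1)→{1,2}; (5,4)→{3,4,5}; (6,2)→{2,4}. Safe: 6. Place at column 6.
Columns [5, 3, 1, 6, 4, 2], r−c [-4, -1, 2, -2, 1, 4], r+c [6, 5, 4, 10, 9, 8] are all distinct, so no two queens attack.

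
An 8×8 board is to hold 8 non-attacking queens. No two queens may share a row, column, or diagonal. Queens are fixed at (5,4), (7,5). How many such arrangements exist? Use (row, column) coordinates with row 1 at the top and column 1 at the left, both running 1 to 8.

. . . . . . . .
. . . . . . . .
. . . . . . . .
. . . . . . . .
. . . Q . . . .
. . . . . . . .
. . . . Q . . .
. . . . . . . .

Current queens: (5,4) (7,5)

2

Branch on row 1: col 1 → 0; col 2 → 0; col 3 → 1; col 6 → 1; col 7 → 0.
Sum: 0 + 0 + 1 + 1 + 0 = 2.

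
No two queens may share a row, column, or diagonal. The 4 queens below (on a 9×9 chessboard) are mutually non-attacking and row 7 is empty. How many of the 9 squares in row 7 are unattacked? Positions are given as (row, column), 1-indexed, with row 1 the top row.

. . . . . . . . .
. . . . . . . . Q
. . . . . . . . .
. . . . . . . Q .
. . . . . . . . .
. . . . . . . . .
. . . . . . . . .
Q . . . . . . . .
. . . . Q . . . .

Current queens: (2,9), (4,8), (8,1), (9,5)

1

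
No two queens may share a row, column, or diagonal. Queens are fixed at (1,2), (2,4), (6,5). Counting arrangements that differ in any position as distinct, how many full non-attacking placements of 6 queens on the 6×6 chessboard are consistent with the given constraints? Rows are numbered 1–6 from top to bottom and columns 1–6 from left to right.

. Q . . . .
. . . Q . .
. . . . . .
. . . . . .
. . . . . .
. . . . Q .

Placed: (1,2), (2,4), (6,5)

Branch on row 3: col 1 → 0; col 6 → 1.
Sum: 0 + 1 = 1.

1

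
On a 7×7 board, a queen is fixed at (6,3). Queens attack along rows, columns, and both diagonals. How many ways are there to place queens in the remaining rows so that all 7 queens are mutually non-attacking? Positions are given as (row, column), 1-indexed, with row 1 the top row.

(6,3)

6

Branch on row 1: col 1 → 0; col 2 → 3; col 4 → 1; col 5 → 0; col 6 → 1; col 7 → 1.
Sum: 0 + 3 + 1 + 0 + 1 + 1 = 6.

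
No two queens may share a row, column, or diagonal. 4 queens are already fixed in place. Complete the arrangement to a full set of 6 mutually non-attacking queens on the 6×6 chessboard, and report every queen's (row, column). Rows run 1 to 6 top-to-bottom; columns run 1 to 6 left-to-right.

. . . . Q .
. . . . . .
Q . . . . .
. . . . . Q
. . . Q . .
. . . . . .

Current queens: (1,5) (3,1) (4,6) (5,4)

(1,5) (2,3) (3,1) (4,6) (5,4) (6,2)

Row 2: attacked by (1,5)→{4,5,6}; (3,1)→{1,2}; (4,6)→{4,6}; (5,4)→{1,4}. Safe: 3. Place at column 3.
Row 6: attacked by (1,5)→{5}; (2,3)→{3}; (3,1)→{1,4}; (4,6)→{4,6}; (5,4)→{3,4,5}. Safe: 2. Place at column 2.
Columns [5, 3, 1, 6, 4, 2], r−c [-4, -1, 2, -2, 1, 4], r+c [6, 5, 4, 10, 9, 8] are all distinct, so no two queens attack.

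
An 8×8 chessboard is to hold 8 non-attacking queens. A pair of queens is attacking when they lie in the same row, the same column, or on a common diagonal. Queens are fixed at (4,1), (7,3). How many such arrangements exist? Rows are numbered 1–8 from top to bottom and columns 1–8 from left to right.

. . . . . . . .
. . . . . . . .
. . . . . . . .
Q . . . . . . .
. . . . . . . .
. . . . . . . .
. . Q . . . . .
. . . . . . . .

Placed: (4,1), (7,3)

Branch on row 1: col 2 → 0; col 5 → 1; col 6 → 0; col 7 → 1; col 8 → 1.
Sum: 0 + 1 + 0 + 1 + 1 = 3.

3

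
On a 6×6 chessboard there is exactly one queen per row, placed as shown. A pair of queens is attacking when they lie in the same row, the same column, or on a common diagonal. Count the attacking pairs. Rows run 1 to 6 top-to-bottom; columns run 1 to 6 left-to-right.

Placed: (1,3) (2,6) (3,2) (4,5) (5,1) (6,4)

0

All columns are distinct and no two queens satisfy |Δrow| = |Δcol|, so no pair attacks.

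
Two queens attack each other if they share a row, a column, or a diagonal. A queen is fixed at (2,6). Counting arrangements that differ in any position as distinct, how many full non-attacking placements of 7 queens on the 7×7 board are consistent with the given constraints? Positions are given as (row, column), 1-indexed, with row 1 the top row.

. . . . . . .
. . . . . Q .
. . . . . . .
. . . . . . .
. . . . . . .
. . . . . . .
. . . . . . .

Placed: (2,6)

4

Branch on row 1: col 1 → 1; col 2 → 1; col 3 → 1; col 4 → 1.
Sum: 1 + 1 + 1 + 1 = 4.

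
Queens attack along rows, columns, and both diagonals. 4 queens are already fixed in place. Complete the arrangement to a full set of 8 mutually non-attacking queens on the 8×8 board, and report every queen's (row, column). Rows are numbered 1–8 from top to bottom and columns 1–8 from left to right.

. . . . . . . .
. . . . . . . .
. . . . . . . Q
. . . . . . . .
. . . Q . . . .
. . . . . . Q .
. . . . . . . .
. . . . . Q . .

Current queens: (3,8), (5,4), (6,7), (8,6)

(1,5) (2,2) (3,8) (4,1) (5,4) (6,7) (7,3) (8,6)

Row 1: attacked by (3,8)→{6,8}; (5,4)→{4,8}; (6,7)→{2,7}; (8,6)→{6}. Safe: 1, 3, 5. Place at column 5.
Row 2: attacked by (1,5)→{4,5,6}; (3,8)→{7,8}; (5,4)→{1,4,7}; (6,7)→{3,7}; (8,6)→{6}. Safe: 2. Place at column 2.
Row 4: attacked by (1,5)→{2,5,8}; (2,2)→{2,4}; (3,8)→{7,8}; (5,4)→{3,4,5}; (6,7)→{5,7}; (8,6)→{2,6}. Safe: 1. Place at column 1.
Row 7: attacked by (1,5)→{5}; (2,2)→{2,7}; (3,8)→{4,8}; (4,1)→{1,4}; (5,4)→{2,4,6}; (6,7)→{6,7,8}; (8,6)→{5,6,7}. Safe: 3. Place at column 3.
Columns [5, 2, 8, 1, 4, 7, 3, 6], r−c [-4, 0, -5, 3, 1, -1, 4, 2], r+c [6, 4, 11, 5, 9, 13, 10, 14] are all distinct, so no two queens attack.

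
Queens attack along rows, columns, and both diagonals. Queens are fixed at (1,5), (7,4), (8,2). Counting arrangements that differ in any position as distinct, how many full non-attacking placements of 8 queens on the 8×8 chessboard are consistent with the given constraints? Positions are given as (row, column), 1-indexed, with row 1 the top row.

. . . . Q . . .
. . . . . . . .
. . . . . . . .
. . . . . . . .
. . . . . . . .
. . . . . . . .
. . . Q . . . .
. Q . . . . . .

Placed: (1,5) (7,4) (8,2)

Branch on row 2: col 1 → 0; col 3 → 0; col 7 → 1.
Sum: 0 + 0 + 1 = 1.

1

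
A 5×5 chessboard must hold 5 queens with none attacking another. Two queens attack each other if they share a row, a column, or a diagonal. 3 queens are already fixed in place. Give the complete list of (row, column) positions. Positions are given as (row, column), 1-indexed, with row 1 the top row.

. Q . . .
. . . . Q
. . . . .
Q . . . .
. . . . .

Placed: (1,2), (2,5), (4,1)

(1,2) (2,5) (3,3) (4,1) (5,4)

Row 3: attacked by (1,2)→{2,4}; (2,5)→{4,5}; (4,1)→{1,2}. Safe: 3. Place at column 3.
Row 5: attacked by (1,2)→{2}; (2,5)→{2,5}; (3,3)→{1,3,5}; (4,1)→{1,2}. Safe: 4. Place at column 4.
Columns [2, 5, 3, 1, 4], r−c [-1, -3, 0, 3, 1], r+c [3, 7, 6, 5, 9] are all distinct, so no two queens attack.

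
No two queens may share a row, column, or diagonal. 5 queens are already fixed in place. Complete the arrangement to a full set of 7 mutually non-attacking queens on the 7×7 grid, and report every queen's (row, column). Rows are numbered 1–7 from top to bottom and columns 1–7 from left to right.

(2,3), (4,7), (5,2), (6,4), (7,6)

Row 1: attacked by (2,3)→{2,3,4}; (4,7)→{4,7}; (5,2)→{2,6}; (6,4)→{4}; (7,6)→{6}. Safe: 1, 5. Place at column 1.
Row 3: attacked by (1,1)→{1,3}; (2,3)→{2,3,4}; (4,7)→{6,7}; (5,2)→{2,4}; (6,4)→{1,4,7}; (7,6)→{2,6}. Safe: 5. Place at column 5.
Columns [1, 3, 5, 7, 2, 4, 6], r−c [0, -1, -2, -3, 3, 2, 1], r+c [2, 5, 8, 11, 7, 10, 13] are all distinct, so no two queens attack.

(1,1) (2,3) (3,5) (4,7) (5,2) (6,4) (7,6)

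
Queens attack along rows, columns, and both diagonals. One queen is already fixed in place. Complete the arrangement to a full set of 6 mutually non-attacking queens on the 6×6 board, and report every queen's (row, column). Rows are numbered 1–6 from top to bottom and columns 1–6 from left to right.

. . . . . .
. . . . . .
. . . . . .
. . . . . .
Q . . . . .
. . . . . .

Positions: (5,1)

(1,3) (2,6) (3,2) (4,5) (5,1) (6,4)

Row 1: attacked by (5,1)→{1,5}. Safe: 2, 3, 4, 6. Place at column 3.
Row 2: attacked by (1,3)→{2,3,4}; (5,1)→{1,4}. Safe: 5, 6. Place at column 6.
Row 3: attacked by (1,3)→{1,3,5}; (2,6)→{5,6}; (5,1)→{1,3}. Safe: 2, 4. Place at column 2.
Row 4: attacked by (1,3)→{3,6}; (2,6)→{4,6}; (3,2)→{1,2,3}; (5,1)→{1,2}. Safe: 5. Place at column 5.
Row 6: attacked by (1,3)→{3}; (2,6)→{2,6}; (3,2)→{2,5}; (4,5)→{3,5}; (5,1)→{1,2}. Safe: 4. Place at column 4.
Columns [3, 6, 2, 5, 1, 4], r−c [-2, -4, 1, -1, 4, 2], r+c [4, 8, 5, 9, 6, 10] are all distinct, so no two queens attack.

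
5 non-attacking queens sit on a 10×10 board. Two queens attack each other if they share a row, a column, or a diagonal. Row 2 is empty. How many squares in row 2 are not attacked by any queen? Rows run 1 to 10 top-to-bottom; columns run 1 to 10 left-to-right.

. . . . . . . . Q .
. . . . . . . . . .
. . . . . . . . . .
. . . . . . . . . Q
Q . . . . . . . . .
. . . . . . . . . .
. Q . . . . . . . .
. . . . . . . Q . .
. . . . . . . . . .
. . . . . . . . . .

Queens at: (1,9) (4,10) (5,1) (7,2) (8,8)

3

(1,9) attacks row 2 at column 9 and diagonals 8, 10.
(4,10) attacks row 2 at column 10 and diagonals 8.
(5,1) attacks row 2 at column 1 and diagonals 4.
(7,2) attacks row 2 at column 2 and diagonals 7.
(8,8) attacks row 2 at column 8 and diagonals 2.
Attacked columns: {1, 2, 4, 7, 8, 9, 10}. Safe: {3, 5, 6}.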